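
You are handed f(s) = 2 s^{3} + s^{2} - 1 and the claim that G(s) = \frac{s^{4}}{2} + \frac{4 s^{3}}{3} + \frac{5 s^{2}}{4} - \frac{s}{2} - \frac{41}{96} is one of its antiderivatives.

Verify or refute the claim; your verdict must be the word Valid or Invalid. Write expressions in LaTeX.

Invalid: d/ds[G] - f = 3 s^{2} + \frac{5 s}{2} + \frac{1}{2}, which is not 0.

d/ds[G] = 2 s^{3} + 4 s^{2} + \frac{5 s}{2} - \frac{1}{2}
d/ds[G] - f(s) = 3 s^{2} + \frac{5 s}{2} + \frac{1}{2} != 0.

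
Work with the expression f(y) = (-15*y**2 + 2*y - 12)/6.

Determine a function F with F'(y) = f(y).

Differentiate the proposed F(y) back; it has to land on f(y) exactly.
Check: d/dy[-5*y**3/6 + y**2/6 - 2*y] = -5*y**2/2 + y/3 - 2, which equals f(y).

An antiderivative is F(y) = -5*y**3/6 + y**2/6 - 2*y.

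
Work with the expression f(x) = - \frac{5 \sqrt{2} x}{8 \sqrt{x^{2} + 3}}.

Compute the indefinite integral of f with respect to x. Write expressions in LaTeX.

The substitution u = \frac{x^{2}}{2} + \frac{3}{2} works: f is exactly (dF/du)*(du/dx) for that inner function.
Check: d/dx[- \frac{5 \sqrt{2} \sqrt{x^{2} + 3}}{8}] = - \frac{5 \sqrt{2} x}{8 \sqrt{x^{2} + 3}} = f(x).

F(x) = - \frac{5 \sqrt{2} \sqrt{x^{2} + 3}}{8} + C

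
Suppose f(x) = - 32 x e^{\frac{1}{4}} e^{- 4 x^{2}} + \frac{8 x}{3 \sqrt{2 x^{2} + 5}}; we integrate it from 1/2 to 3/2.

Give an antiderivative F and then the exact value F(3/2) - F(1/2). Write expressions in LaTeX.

Antiderivative: F(x) = \frac{4 \left(\sqrt{2 x^{2} + 5} + 3 e^{\frac{1}{4}} e^{- 4 x^{2}}\right)}{3}; value = - \frac{2 \sqrt{22}}{3} - \frac{4}{e^{\frac{3}{4}}} + \frac{4}{e^{\frac{35}{4}}} + \frac{2 \sqrt{38}}{3}

Integrate term by term and add the pieces.
F(x) = \frac{4 \left(\sqrt{2 x^{2} + 5} + 3 e^{\frac{1}{4}} e^{- 4 x^{2}}\right)}{3} is an antiderivative of f.
Check: d/dx[\frac{4 \left(\sqrt{2 x^{2} + 5} + 3 e^{\frac{1}{4}} e^{- 4 x^{2}}\right)}{3}] = \frac{\left(- 96 x \sqrt{2 x^{2} + 5} e^{\frac{1}{4}} + 8 x e^{4 x^{2}}\right) e^{- 4 x^{2}}}{3 \sqrt{2 x^{2} + 5}}, which equals f(x).
F(3/2) = \frac{4}{e^{\frac{35}{4}}} + \frac{2 \sqrt{38}}{3}; F(1/2) = \frac{4}{e^{\frac{3}{4}}} + \frac{2 \sqrt{22}}{3}.
Integral = F(3/2) - F(1/2) = - \frac{2 \sqrt{22}}{3} - \frac{4}{e^{\frac{3}{4}}} + \frac{4}{e^{\frac{35}{4}}} + \frac{2 \sqrt{38}}{3}.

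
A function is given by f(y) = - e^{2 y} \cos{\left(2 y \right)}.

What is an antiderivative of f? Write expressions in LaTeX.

An antiderivative is F(y) = - \frac{e^{2 y} \sin{\left(2 y \right)}}{4} - \frac{e^{2 y} \cos{\left(2 y \right)}}{4}.

Any candidate F(y) must reproduce f(y) exactly when differentiated.
Check: d/dy[- \frac{e^{2 y} \sin{\left(2 y \right)}}{4} - \frac{e^{2 y} \cos{\left(2 y \right)}}{4}] = - e^{2 y} \cos{\left(2 y \right)} = f(y).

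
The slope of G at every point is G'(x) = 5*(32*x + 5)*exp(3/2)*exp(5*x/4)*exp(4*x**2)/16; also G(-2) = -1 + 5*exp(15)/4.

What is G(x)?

G'(x) matches the chain-rule pattern g'(h)*h' with inner function h(x) = 4*x**2 + 5*x/4 + 3/2; substituting u = h(x) collapses the integral.
A general antiderivative is 5*exp(4*x**2 + 5*x/4 + 3/2)/4 + C.
The condition gives C = -1 + 5*exp(15)/4 - (5*exp(15)/4) = -1.
So G(x) = 5*exp(4*x**2 + 5*x/4 + 3/2)/4 - 1.
Check: d/dx[5*exp(4*x**2 + 5*x/4 + 3/2)/4 - 1] = 10*x*exp(3/2)*exp(5*x/4)*exp(4*x**2) + 25*exp(3/2)*exp(5*x/4)*exp(4*x**2)/16, which equals G'(x).

G(x) = 5*exp(4*x**2 + 5*x/4 + 3/2)/4 - 1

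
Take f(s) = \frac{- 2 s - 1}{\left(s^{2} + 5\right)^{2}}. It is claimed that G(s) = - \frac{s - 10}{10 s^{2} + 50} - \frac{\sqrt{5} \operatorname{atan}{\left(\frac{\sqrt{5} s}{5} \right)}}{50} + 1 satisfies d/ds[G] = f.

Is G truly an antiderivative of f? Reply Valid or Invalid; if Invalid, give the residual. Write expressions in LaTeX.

Valid. The derivative of G reproduces f.

d/ds[G] = \frac{- 2 s - 1}{s^{4} + 10 s^{2} + 25}
This equals f(s) exactly, so the claim holds.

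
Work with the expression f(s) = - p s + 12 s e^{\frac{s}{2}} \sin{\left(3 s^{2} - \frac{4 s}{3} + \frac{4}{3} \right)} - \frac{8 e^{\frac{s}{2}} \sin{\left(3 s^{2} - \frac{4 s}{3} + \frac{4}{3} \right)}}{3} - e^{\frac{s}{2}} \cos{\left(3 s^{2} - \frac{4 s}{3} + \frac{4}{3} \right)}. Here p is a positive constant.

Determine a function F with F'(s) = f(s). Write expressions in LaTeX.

An antiderivative is F(s) = - \frac{p s^{2} + 4 e^{\frac{s}{2}} \cos{\left(3 s^{2} - \frac{4 s}{3} + \frac{4}{3} \right)}}{2}.

The integrand splits into summands that can be handled one at a time.
Check: d/ds[- \frac{p s^{2} + 4 e^{\frac{s}{2}} \cos{\left(3 s^{2} - \frac{4 s}{3} + \frac{4}{3} \right)}}{2}] = - p s + 12 s e^{\frac{s}{2}} \sin{\left(3 s^{2} - \frac{4 s}{3} + \frac{4}{3} \right)} - \frac{8 e^{\frac{s}{2}} \sin{\left(3 s^{2} - \frac{4 s}{3} + \frac{4}{3} \right)}}{3} - e^{\frac{s}{2}} \cos{\left(3 s^{2} - \frac{4 s}{3} + \frac{4}{3} \right)} = f(s).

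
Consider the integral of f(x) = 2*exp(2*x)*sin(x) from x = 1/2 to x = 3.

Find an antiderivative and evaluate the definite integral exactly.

A candidate is checked by its d/dx: the result must match f(x).
F(x) = 4*exp(2*x)*sin(x)/5 - 2*exp(2*x)*cos(x)/5 is an antiderivative of f.
Check: d/dx[4*exp(2*x)*sin(x)/5 - 2*exp(2*x)*cos(x)/5] = 2*exp(2*x)*sin(x) = f(x).
F(3) = 4*exp(6)*sin(3)/5 - 2*exp(6)*cos(3)/5; F(1/2) = -2*exp(1)*cos(1/2)/5 + 4*exp(1)*sin(1/2)/5.
Integral = F(3) - F(1/2) = -4*exp(1)*sin(1/2)/5 + 2*exp(1)*cos(1/2)/5 + 4*exp(6)*sin(3)/5 - 2*exp(6)*cos(3)/5.

Antiderivative: F(x) = 4*exp(2*x)*sin(x)/5 - 2*exp(2*x)*cos(x)/5; value = -4*exp(1)*sin(1/2)/5 + 2*exp(1)*cos(1/2)/5 + 4*exp(6)*sin(3)/5 - 2*exp(6)*cos(3)/5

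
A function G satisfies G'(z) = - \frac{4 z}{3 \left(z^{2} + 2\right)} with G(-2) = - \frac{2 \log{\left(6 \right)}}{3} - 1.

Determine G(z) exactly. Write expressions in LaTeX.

G'(z) matches the chain-rule pattern g'(h)*h' with inner function h(z) = z^{2} + 2; substituting u = h(z) collapses the integral.
A general antiderivative is - \frac{2 \log{\left(z^{2} + 2 \right)}}{3} + C.
The condition gives C = - \frac{2 \log{\left(6 \right)}}{3} - 1 - (- \frac{2 \log{\left(6 \right)}}{3}) = -1.
So G(z) = - \frac{2 \log{\left(z^{2} + 2 \right)}}{3} - 1.
Check: d/dz[- \frac{2 \log{\left(z^{2} + 2 \right)}}{3} - 1] = - \frac{4 z}{3 z^{2} + 6}, which equals G'(z).

G(z) = - \frac{2 \log{\left(z^{2} + 2 \right)}}{3} - 1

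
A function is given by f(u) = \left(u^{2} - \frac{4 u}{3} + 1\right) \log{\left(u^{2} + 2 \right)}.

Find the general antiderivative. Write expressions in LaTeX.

Check any antiderivative F(u) by computing F'(u) and comparing it with f(u).
Check: d/du[\frac{- 2 u^{3} + 6 u^{2} + 3 u \left(u^{2} - 2 u + 3\right) \log{\left(u^{2} + 2 \right)} - 6 u - 12 \log{\left(u^{2} + 2 \right)} + 6 \sqrt{2} \operatorname{atan}{\left(\frac{\sqrt{2} u}{2} \right)}}{9}] = u^{2} \log{\left(u^{2} + 2 \right)} - \frac{4 u \log{\left(u^{2} + 2 \right)}}{3} + \log{\left(u^{2} + 2 \right)}, which equals f(u).

F(u) = \frac{- 2 u^{3} + 6 u^{2} + 3 u \left(u^{2} - 2 u + 3\right) \log{\left(u^{2} + 2 \right)} - 6 u - 12 \log{\left(u^{2} + 2 \right)} + 6 \sqrt{2} \operatorname{atan}{\left(\frac{\sqrt{2} u}{2} \right)}}{9} + C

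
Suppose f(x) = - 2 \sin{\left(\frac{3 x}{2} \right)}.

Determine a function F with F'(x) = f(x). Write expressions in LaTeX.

Check any antiderivative F(x) by computing F'(x) and comparing it with f(x).
Check: d/dx[\frac{4 \cos{\left(\frac{3 x}{2} \right)}}{3}] = - 2 \sin{\left(\frac{3 x}{2} \right)} = f(x).

An antiderivative is F(x) = \frac{4 \cos{\left(\frac{3 x}{2} \right)}}{3}.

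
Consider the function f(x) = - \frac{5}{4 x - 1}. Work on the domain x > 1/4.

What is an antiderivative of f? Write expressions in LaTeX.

An antiderivative is F(x) = - \frac{5 \log{\left(2 x - \frac{1}{2} \right)}}{4}.

Recover f(x) by differentiating a candidate F(x); any mismatch rules it out.
Check: d/dx[- \frac{5 \log{\left(2 x - \frac{1}{2} \right)}}{4}] = - \frac{5}{4 x - 1} = f(x).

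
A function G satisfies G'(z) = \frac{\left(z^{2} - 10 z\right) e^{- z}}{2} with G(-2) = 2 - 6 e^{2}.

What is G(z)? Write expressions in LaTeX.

Recognize the product-rule pattern: G'(z) = u'v + uv' with u = - \frac{z^{2}}{2} + 4 z + 4, v = e^{- z}, so integration by parts undoes it.
A general antiderivative is \frac{\left(- z^{2} + 8 z + 8\right) e^{- z}}{2} + C.
The condition gives C = 2 - 6 e^{2} - (- 6 e^{2}) = 2.
So G(z) = \frac{\left(- z^{2} + 8 z + 4 e^{z} + 8\right) e^{- z}}{2}.
Check: d/dz[\frac{\left(- z^{2} + 8 z + 4 e^{z} + 8\right) e^{- z}}{2}] = \frac{\left(z^{2} - 10 z\right) e^{- z}}{2} = G'(z).

G(z) = \frac{\left(- z^{2} + 8 z + 4 e^{z} + 8\right) e^{- z}}{2}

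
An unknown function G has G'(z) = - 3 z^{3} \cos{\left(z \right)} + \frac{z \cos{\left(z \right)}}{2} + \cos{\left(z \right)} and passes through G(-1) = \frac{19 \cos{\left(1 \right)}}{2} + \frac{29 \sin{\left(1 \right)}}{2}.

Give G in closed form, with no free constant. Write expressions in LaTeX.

Integrate term by term and add the pieces.
A general antiderivative is - 3 z^{3} \sin{\left(z \right)} - 9 z^{2} \cos{\left(z \right)} + \frac{37 z \sin{\left(z \right)}}{2} + \sin{\left(z \right)} + \frac{37 \cos{\left(z \right)}}{2} + C.
The condition gives C = \frac{19 \cos{\left(1 \right)}}{2} + \frac{29 \sin{\left(1 \right)}}{2} - (\frac{19 \cos{\left(1 \right)}}{2} + \frac{29 \sin{\left(1 \right)}}{2}) = 0.
So G(z) = \frac{- 6 z^{3} \sin{\left(z \right)} - 18 z^{2} \cos{\left(z \right)} + 37 z \sin{\left(z \right)} + 2 \sin{\left(z \right)} + 37 \cos{\left(z \right)}}{2}.
Check: d/dz[\frac{- 6 z^{3} \sin{\left(z \right)} - 18 z^{2} \cos{\left(z \right)} + 37 z \sin{\left(z \right)} + 2 \sin{\left(z \right)} + 37 \cos{\left(z \right)}}{2}] = - 3 z^{3} \cos{\left(z \right)} + \frac{z \cos{\left(z \right)}}{2} + \cos{\left(z \right)} = G'(z).

G(z) = \frac{- 6 z^{3} \sin{\left(z \right)} - 18 z^{2} \cos{\left(z \right)} + 37 z \sin{\left(z \right)} + 2 \sin{\left(z \right)} + 37 \cos{\left(z \right)}}{2}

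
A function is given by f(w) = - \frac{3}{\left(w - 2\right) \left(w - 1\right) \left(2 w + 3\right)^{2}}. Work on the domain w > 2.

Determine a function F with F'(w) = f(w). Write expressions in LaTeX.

Factor the denominator (\left(w - 2\right) \left(w - 1\right) \left(2 w + 3\right)^{2}) and decompose: f = - \frac{144}{1225 \left(2 w + 3\right)} - \frac{12}{35 \left(2 w + 3\right)^{2}} + \frac{3}{25 \left(w - 1\right)} - \frac{3}{49 \left(w - 2\right)}; each piece integrates to a log, atan, or power term.
Check: d/dw[\frac{- 150 w \log{\left(w - 2 \right)} + 294 w \log{\left(w - 1 \right)} - 144 w \log{\left(w + \frac{3}{2} \right)} - 225 \log{\left(w - 2 \right)} + 441 \log{\left(w - 1 \right)} - 216 \log{\left(w + \frac{3}{2} \right)} + 210}{2450 w + 3675}] = - \frac{3}{4 w^{4} - 19 w^{2} - 3 w + 18}, which equals f(w).

An antiderivative is F(w) = \frac{- 150 w \log{\left(w - 2 \right)} + 294 w \log{\left(w - 1 \right)} - 144 w \log{\left(w + \frac{3}{2} \right)} - 225 \log{\left(w - 2 \right)} + 441 \log{\left(w - 1 \right)} - 216 \log{\left(w + \frac{3}{2} \right)} + 210}{2450 w + 3675}.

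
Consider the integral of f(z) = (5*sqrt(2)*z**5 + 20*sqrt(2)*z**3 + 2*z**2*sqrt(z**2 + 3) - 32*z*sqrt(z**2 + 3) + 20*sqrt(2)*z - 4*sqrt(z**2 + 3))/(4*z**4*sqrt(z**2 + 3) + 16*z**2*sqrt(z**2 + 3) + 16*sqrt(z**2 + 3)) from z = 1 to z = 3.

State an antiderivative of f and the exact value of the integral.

Antiderivative: F(z) = (-2*z + 5*sqrt(2)*(z**2 + 2)*sqrt(z**2 + 3) + 16)/(4*(z**2 + 2)); value = -5*sqrt(2)/2 - 31/33 + 5*sqrt(6)/2

Since d/dz undoes antidifferentiation here, F'(z) = f(z) is required of F(z).
F(z) = (-2*z + 5*sqrt(2)*(z**2 + 2)*sqrt(z**2 + 3) + 16)/(4*(z**2 + 2)) is an antiderivative of f.
Check: d/dz[(-2*z + 5*sqrt(2)*(z**2 + 2)*sqrt(z**2 + 3) + 16)/(4*(z**2 + 2))] = (5*sqrt(2)*z**5 + 20*sqrt(2)*z**3 + 2*z**2*sqrt(z**2 + 3) - 32*z*sqrt(z**2 + 3) + 20*sqrt(2)*z - 4*sqrt(z**2 + 3))/(4*z**4*sqrt(z**2 + 3) + 16*z**2*sqrt(z**2 + 3) + 16*sqrt(z**2 + 3)) = f(z).
F(3) = 5/22 + 5*sqrt(6)/2; F(1) = 7/6 + 5*sqrt(2)/2.
Integral = F(3) - F(1) = -5*sqrt(2)/2 - 31/33 + 5*sqrt(6)/2.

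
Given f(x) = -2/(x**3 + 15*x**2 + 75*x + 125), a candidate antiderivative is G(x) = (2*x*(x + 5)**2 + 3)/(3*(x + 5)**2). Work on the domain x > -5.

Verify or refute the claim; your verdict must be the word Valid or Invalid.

d/dx[G] = (2*x**3 + 30*x**2 + 150*x + 244)/(3*x**3 + 45*x**2 + 225*x + 375)
d/dx[G] - f(x) = 2/3 != 0.

Invalid: d/dx[G] - f = 2/3, which is not 0.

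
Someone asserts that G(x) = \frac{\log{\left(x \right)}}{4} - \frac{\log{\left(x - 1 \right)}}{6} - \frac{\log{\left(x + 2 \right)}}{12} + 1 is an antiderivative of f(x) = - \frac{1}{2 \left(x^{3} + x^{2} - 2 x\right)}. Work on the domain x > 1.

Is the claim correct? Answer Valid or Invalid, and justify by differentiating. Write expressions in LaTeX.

d/dx[G] = - \frac{1}{2 x^{3} + 2 x^{2} - 4 x}
This equals f(x) exactly, so the claim holds.

Valid - the claim checks out under differentiation.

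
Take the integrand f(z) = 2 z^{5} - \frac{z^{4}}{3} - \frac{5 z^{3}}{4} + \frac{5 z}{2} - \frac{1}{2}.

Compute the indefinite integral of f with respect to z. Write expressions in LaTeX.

Integrate term by term and add the pieces.
Check: d/dz[\frac{z \left(80 z^{5} - 16 z^{4} - 75 z^{3} + 300 z - 120\right)}{240}] = 2 z^{5} - \frac{z^{4}}{3} - \frac{5 z^{3}}{4} + \frac{5 z}{2} - \frac{1}{2} = f(z).

F(z) = \frac{z \left(80 z^{5} - 16 z^{4} - 75 z^{3} + 300 z - 120\right)}{240} + C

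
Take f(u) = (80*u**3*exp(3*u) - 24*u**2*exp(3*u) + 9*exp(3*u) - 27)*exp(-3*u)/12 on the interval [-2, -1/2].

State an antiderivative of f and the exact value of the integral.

Antiderivative: F(u) = (20*u**4*exp(3*u) - 8*u**3*exp(3*u) + 9*u*exp(3*u) + 9)*exp(-3*u)/12; value = -3*exp(6)/4 - 491/16 + 3*exp(3/2)/4

Any candidate F(u) must reproduce f(u) exactly when differentiated.
F(u) = (20*u**4*exp(3*u) - 8*u**3*exp(3*u) + 9*u*exp(3*u) + 9)*exp(-3*u)/12 is an antiderivative of f.
Check: d/du[(20*u**4*exp(3*u) - 8*u**3*exp(3*u) + 9*u*exp(3*u) + 9)*exp(-3*u)/12] = (80*u**3*exp(3*u) - 24*u**2*exp(3*u) + 9*exp(3*u) - 27)*exp(-3*u)/12 = f(u).
F(-1/2) = -3/16 + 3*exp(3/2)/4; F(-2) = 61/2 + 3*exp(6)/4.
Integral = F(-1/2) - F(-2) = -3*exp(6)/4 - 491/16 + 3*exp(3/2)/4.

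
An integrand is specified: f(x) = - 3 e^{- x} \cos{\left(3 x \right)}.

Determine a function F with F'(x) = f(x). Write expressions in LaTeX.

An antiderivative is F(x) = - \frac{9 e^{- x} \sin{\left(3 x \right)}}{10} + \frac{3 e^{- x} \cos{\left(3 x \right)}}{10}.

Differentiate the proposed F(x) back; it has to land on f(x) exactly.
Check: d/dx[- \frac{9 e^{- x} \sin{\left(3 x \right)}}{10} + \frac{3 e^{- x} \cos{\left(3 x \right)}}{10}] = - 3 e^{- x} \cos{\left(3 x \right)} = f(x).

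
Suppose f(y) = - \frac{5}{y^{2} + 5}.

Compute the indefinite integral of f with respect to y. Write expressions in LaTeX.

F(y) = - \sqrt{5} \operatorname{atan}{\left(\frac{\sqrt{5} y}{5} \right)} + C

A candidate is checked by its d/dy: the result must match f(y).
Check: d/dy[- \sqrt{5} \operatorname{atan}{\left(\frac{\sqrt{5} y}{5} \right)}] = - \frac{5}{y^{2} + 5} = f(y).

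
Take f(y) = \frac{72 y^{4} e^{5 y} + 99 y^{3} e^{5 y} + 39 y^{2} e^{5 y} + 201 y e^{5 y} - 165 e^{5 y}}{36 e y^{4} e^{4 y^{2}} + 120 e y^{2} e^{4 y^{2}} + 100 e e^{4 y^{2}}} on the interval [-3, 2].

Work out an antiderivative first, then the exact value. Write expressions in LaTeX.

Any candidate F(y) must reproduce f(y) exactly when differentiated.
F(y) = - \frac{3 \left(y + 2\right) e^{5 y} e^{- 4 y^{2}}}{4 e \left(3 y^{2} + 5\right)} is an antiderivative of f.
Check: d/dy[- \frac{3 \left(y + 2\right) e^{5 y} e^{- 4 y^{2}}}{4 e \left(3 y^{2} + 5\right)}] = \frac{72 y^{4} e^{5 y} + 99 y^{3} e^{5 y} + 39 y^{2} e^{5 y} + 201 y e^{5 y} - 165 e^{5 y}}{36 e y^{4} e^{4 y^{2}} + 120 e y^{2} e^{4 y^{2}} + 100 e e^{4 y^{2}}} = f(y).
F(2) = - \frac{3}{17 e^{7}}; F(-3) = \frac{3}{128 e^{52}}.
Integral = F(2) - F(-3) = - \frac{3}{17 e^{7}} - \frac{3}{128 e^{52}}.

Antiderivative: F(y) = - \frac{3 \left(y + 2\right) e^{5 y} e^{- 4 y^{2}}}{4 e \left(3 y^{2} + 5\right)}; value = - \frac{3}{17 e^{7}} - \frac{3}{128 e^{52}}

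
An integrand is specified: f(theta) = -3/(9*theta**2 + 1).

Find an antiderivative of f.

Check any antiderivative F(theta) by computing F'(theta) and comparing it with f(theta).
Check: d/dtheta[-atan(3*theta)] = -3/(9*theta**2 + 1) = f(theta).

An antiderivative is F(theta) = -atan(3*theta).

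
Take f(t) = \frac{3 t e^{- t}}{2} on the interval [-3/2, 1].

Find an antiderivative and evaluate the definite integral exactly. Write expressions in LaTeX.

Antiderivative: F(t) = \frac{3 \left(- t - 1\right) e^{- t}}{2}; value = - \frac{3 e^{\frac{3}{2}}}{4} - \frac{3}{e}

Recognize the product-rule pattern: f = u'v + uv' with u = - \frac{3 t}{2} - \frac{3}{2}, v = e^{- t}, so integration by parts undoes it.
F(t) = \frac{3 \left(- t - 1\right) e^{- t}}{2} is an antiderivative of f.
Check: d/dt[\frac{3 \left(- t - 1\right) e^{- t}}{2}] = \frac{3 t e^{- t}}{2} = f(t).
F(1) = - \frac{3}{e}; F(-3/2) = \frac{3 e^{\frac{3}{2}}}{4}.
Integral = F(1) - F(-3/2) = - \frac{3 e^{\frac{3}{2}}}{4} - \frac{3}{e}.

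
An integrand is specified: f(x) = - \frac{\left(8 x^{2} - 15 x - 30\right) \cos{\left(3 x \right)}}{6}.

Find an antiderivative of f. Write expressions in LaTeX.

Any candidate F(x) must reproduce f(x) exactly when differentiated.
Check: d/dx[\frac{- 72 x^{2} \sin{\left(3 x \right)} + 135 x \sin{\left(3 x \right)} - 48 x \cos{\left(3 x \right)} + 286 \sin{\left(3 x \right)} + 45 \cos{\left(3 x \right)}}{162}] = - \frac{4 x^{2} \cos{\left(3 x \right)}}{3} + \frac{5 x \cos{\left(3 x \right)}}{2} + 5 \cos{\left(3 x \right)}, which equals f(x).

An antiderivative is F(x) = \frac{- 72 x^{2} \sin{\left(3 x \right)} + 135 x \sin{\left(3 x \right)} - 48 x \cos{\left(3 x \right)} + 286 \sin{\left(3 x \right)} + 45 \cos{\left(3 x \right)}}{162}.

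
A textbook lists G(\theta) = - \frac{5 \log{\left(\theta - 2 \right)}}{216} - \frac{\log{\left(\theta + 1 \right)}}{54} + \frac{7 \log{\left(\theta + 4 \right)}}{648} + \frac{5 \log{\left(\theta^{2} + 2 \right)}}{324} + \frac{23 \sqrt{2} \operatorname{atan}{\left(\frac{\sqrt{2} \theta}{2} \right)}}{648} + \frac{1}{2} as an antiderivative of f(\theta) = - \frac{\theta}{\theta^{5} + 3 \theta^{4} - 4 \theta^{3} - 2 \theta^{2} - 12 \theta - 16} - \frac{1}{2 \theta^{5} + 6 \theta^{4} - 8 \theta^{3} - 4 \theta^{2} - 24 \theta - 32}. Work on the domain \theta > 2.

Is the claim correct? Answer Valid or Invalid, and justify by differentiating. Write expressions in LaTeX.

d/d\theta[G] = \frac{- 2 \theta - 1}{2 \theta^{5} + 6 \theta^{4} - 8 \theta^{3} - 4 \theta^{2} - 24 \theta - 32}
This equals f(\theta) exactly, so the claim holds.

Valid - differentiating G returns exactly f.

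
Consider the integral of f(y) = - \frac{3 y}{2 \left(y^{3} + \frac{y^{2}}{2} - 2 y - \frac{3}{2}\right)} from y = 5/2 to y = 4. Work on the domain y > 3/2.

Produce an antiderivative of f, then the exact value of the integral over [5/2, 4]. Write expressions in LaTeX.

Antiderivative: F(y) = \frac{3 \left(- 3 y \log{\left(y - \frac{3}{2} \right)} + 3 y \log{\left(y + 1 \right)} - 3 \log{\left(y - \frac{3}{2} \right)} + 3 \log{\left(y + 1 \right)} + 5\right)}{25 \left(y + 1\right)}; value = - \frac{9 \log{\left(\frac{7}{2} \right)}}{25} - \frac{9 \log{\left(\frac{5}{2} \right)}}{25} - \frac{9}{175} + \frac{9 \log{\left(5 \right)}}{25}

Factor the denominator (\left(y + 1\right)^{2} \left(2 y - 3\right)) and decompose: f = - \frac{18}{25 \left(2 y - 3\right)} + \frac{9}{25 \left(y + 1\right)} - \frac{3}{5 \left(y + 1\right)^{2}}; each piece integrates to a log, atan, or power term.
F(y) = \frac{3 \left(- 3 y \log{\left(y - \frac{3}{2} \right)} + 3 y \log{\left(y + 1 \right)} - 3 \log{\left(y - \frac{3}{2} \right)} + 3 \log{\left(y + 1 \right)} + 5\right)}{25 \left(y + 1\right)} is an antiderivative of f.
Check: d/dy[\frac{3 \left(- 3 y \log{\left(y - \frac{3}{2} \right)} + 3 y \log{\left(y + 1 \right)} - 3 \log{\left(y - \frac{3}{2} \right)} + 3 \log{\left(y + 1 \right)} + 5\right)}{25 \left(y + 1\right)}] = - \frac{3 y}{2 y^{3} + y^{2} - 4 y - 3}, which equals f(y).
F(4) = - \frac{9 \log{\left(\frac{5}{2} \right)}}{25} + \frac{3}{25} + \frac{9 \log{\left(5 \right)}}{25}; F(5/2) = \frac{6}{35} + \frac{9 \log{\left(\frac{7}{2} \right)}}{25}.
Integral = F(4) - F(5/2) = - \frac{9 \log{\left(\frac{7}{2} \right)}}{25} - \frac{9 \log{\left(\frac{5}{2} \right)}}{25} - \frac{9}{175} + \frac{9 \log{\left(5 \right)}}{25}.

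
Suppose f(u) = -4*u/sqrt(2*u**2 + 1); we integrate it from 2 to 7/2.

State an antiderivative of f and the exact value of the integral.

The substitution w = 2*u**2 + 1 works: f is exactly (dF/dw)*(dw/du) for that inner function.
F(u) = -2*sqrt(2*u**2 + 1) is an antiderivative of f.
Check: d/du[-2*sqrt(2*u**2 + 1)] = -4*u/sqrt(2*u**2 + 1) = f(u).
F(7/2) = -sqrt(102); F(2) = -6.
Integral = F(7/2) - F(2) = 6 - sqrt(102).

Antiderivative: F(u) = -2*sqrt(2*u**2 + 1); value = 6 - sqrt(102)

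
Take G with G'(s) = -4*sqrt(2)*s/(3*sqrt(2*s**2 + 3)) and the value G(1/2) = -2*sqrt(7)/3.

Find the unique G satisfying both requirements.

The substitution u = s**2 + 3/2 works: G'(s) is exactly (dG/du)*(du/ds) for that inner function.
A general antiderivative is -4*sqrt(s**2 + 3/2)/3 + C.
The condition gives C = -2*sqrt(7)/3 - (-2*sqrt(7)/3) = 0.
So G(s) = -2*sqrt(2)*sqrt(2*s**2 + 3)/3.
Check: d/ds[-2*sqrt(2)*sqrt(2*s**2 + 3)/3] = -4*sqrt(2)*s/(3*sqrt(2*s**2 + 3)) = G'(s).

G(s) = -2*sqrt(2)*sqrt(2*s**2 + 3)/3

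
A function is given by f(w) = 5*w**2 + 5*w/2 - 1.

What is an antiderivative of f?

An antiderivative is F(w) = 5*w**3/3 + 5*w**2/4 - w.

Integrate term by term and add the pieces.
Check: d/dw[5*w**3/3 + 5*w**2/4 - w] = 5*w**2 + 5*w/2 - 1 = f(w).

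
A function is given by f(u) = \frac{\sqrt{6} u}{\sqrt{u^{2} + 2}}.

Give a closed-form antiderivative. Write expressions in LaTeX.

The substitution w = \frac{3 u^{2}}{2} + 3 works: f is exactly (dF/dw)*(dw/du) for that inner function.
Check: d/du[2 \sqrt{\frac{3 u^{2}}{2} + 3}] = \frac{\sqrt{6} u}{\sqrt{u^{2} + 2}} = f(u).

An antiderivative is F(u) = 2 \sqrt{\frac{3 u^{2}}{2} + 3}.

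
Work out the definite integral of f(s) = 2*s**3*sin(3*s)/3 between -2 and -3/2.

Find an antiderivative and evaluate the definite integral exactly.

Antiderivative: F(s) = -2*s**3*cos(3*s)/9 + 2*s**2*sin(3*s)/9 + 4*s*cos(3*s)/27 - 4*sin(3*s)/81; value = -40*cos(6)/27 + 68*sin(6)/81 + 19*cos(9/2)/36 - 73*sin(9/2)/162

Any candidate F(s) must reproduce f(s) exactly when differentiated.
F(s) = -2*s**3*cos(3*s)/9 + 2*s**2*sin(3*s)/9 + 4*s*cos(3*s)/27 - 4*sin(3*s)/81 is an antiderivative of f.
Check: d/ds[-2*s**3*cos(3*s)/9 + 2*s**2*sin(3*s)/9 + 4*s*cos(3*s)/27 - 4*sin(3*s)/81] = 2*s**3*sin(3*s)/3 = f(s).
F(-3/2) = 19*cos(9/2)/36 - 73*sin(9/2)/162; F(-2) = -68*sin(6)/81 + 40*cos(6)/27.
Integral = F(-3/2) - F(-2) = -40*cos(6)/27 + 68*sin(6)/81 + 19*cos(9/2)/36 - 73*sin(9/2)/162.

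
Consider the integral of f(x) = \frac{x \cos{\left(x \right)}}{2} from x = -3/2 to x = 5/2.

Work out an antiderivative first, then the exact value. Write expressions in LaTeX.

Differentiate the proposed F(x) back; it has to land on f(x) exactly.
F(x) = \frac{x \sin{\left(x \right)}}{2} + \frac{\cos{\left(x \right)}}{2} is an antiderivative of f.
Check: d/dx[\frac{x \sin{\left(x \right)}}{2} + \frac{\cos{\left(x \right)}}{2}] = \frac{x \cos{\left(x \right)}}{2} = f(x).
F(5/2) = \frac{\cos{\left(\frac{5}{2} \right)}}{2} + \frac{5 \sin{\left(\frac{5}{2} \right)}}{4}; F(-3/2) = \frac{\cos{\left(\frac{3}{2} \right)}}{2} + \frac{3 \sin{\left(\frac{3}{2} \right)}}{4}.
Integral = F(5/2) - F(-3/2) = - \frac{3 \sin{\left(\frac{3}{2} \right)}}{4} + \frac{\cos{\left(\frac{5}{2} \right)}}{2} - \frac{\cos{\left(\frac{3}{2} \right)}}{2} + \frac{5 \sin{\left(\frac{5}{2} \right)}}{4}.

Antiderivative: F(x) = \frac{x \sin{\left(x \right)}}{2} + \frac{\cos{\left(x \right)}}{2}; value = - \frac{3 \sin{\left(\frac{3}{2} \right)}}{4} + \frac{\cos{\left(\frac{5}{2} \right)}}{2} - \frac{\cos{\left(\frac{3}{2} \right)}}{2} + \frac{5 \sin{\left(\frac{5}{2} \right)}}{4}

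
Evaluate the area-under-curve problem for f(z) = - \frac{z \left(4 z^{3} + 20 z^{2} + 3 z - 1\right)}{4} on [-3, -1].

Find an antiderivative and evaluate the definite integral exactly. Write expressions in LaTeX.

Check any antiderivative F(z) by computing F'(z) and comparing it with f(z).
F(z) = - \frac{z^{5}}{5} - \frac{5 z^{4}}{4} - \frac{z^{3}}{4} + \frac{z^{2}}{8} is an antiderivative of f.
Check: d/dz[- \frac{z^{5}}{5} - \frac{5 z^{4}}{4} - \frac{z^{3}}{4} + \frac{z^{2}}{8}] = - z^{4} - 5 z^{3} - \frac{3 z^{2}}{4} + \frac{z}{4}, which equals f(z).
F(-1) = - \frac{27}{40}; F(-3) = - \frac{1791}{40}.
Integral = F(-1) - F(-3) = \frac{441}{10}.

Antiderivative: F(z) = - \frac{z^{5}}{5} - \frac{5 z^{4}}{4} - \frac{z^{3}}{4} + \frac{z^{2}}{8}; value = \frac{441}{10}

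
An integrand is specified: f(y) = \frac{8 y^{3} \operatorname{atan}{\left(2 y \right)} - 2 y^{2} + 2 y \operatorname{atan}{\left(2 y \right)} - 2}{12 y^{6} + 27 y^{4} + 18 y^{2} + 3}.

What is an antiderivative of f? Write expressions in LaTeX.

An antiderivative is F(y) = - \frac{\operatorname{atan}{\left(2 y \right)}}{3 y^{2} + 3}.

f has the shape u'v + uv' for u = - \frac{1}{3 y^{2} + 3} and v = \operatorname{atan}{\left(2 y \right)} — it is the derivative of the product u*v.
Check: d/dy[- \frac{\operatorname{atan}{\left(2 y \right)}}{3 y^{2} + 3}] = \frac{8 y^{3} \operatorname{atan}{\left(2 y \right)} - 2 y^{2} + 2 y \operatorname{atan}{\left(2 y \right)} - 2}{12 y^{6} + 27 y^{4} + 18 y^{2} + 3} = f(y).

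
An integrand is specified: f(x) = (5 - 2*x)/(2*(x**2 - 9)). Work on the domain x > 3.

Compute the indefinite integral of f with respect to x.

F(x) = -log(x - 3)/12 - 11*log(x + 3)/12 + C

The denominator factors as 2*(x - 3)*(x + 3); partial fractions split f into directly integrable pieces: -11/(12*(x + 3)) - 1/(12*(x - 3)).
Check: d/dx[-log(x - 3)/12 - 11*log(x + 3)/12] = (5 - 2*x)/(2*x**2 - 18), which equals f(x).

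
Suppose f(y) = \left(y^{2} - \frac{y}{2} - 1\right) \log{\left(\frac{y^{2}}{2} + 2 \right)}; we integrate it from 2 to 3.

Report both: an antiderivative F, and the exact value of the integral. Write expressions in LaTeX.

Since d/dy undoes antidifferentiation here, F'(y) = f(y) is required of F(y).
F(y) = \frac{12 y^{3} \log{\left(\frac{y^{2}}{2} + 2 \right)} - 8 y^{3} - 9 y^{2} \log{\left(\frac{y^{2}}{2} + 2 \right)} + 9 y^{2} - 36 y \log{\left(\frac{y^{2}}{2} + 2 \right)} + 168 y - 36 \log{\left(y^{2} + 4 \right)} - 336 \operatorname{atan}{\left(\frac{y}{2} \right)}}{36} is an antiderivative of f.
Check: d/dy[\frac{12 y^{3} \log{\left(\frac{y^{2}}{2} + 2 \right)} - 8 y^{3} - 9 y^{2} \log{\left(\frac{y^{2}}{2} + 2 \right)} + 9 y^{2} - 36 y \log{\left(\frac{y^{2}}{2} + 2 \right)} + 168 y - 36 \log{\left(y^{2} + 4 \right)} - 336 \operatorname{atan}{\left(\frac{y}{2} \right)}}{36}] = y^{2} \log{\left(\frac{y^{2}}{2} + 2 \right)} - \frac{y \log{\left(\frac{y^{2}}{2} + 2 \right)}}{2} - \log{\left(\frac{y^{2}}{2} + 2 \right)}, which equals f(y).
F(3) = - \frac{28 \operatorname{atan}{\left(\frac{3}{2} \right)}}{3} - \log{\left(13 \right)} + \frac{15 \log{\left(\frac{13}{2} \right)}}{4} + \frac{41}{4}; F(2) = - \frac{7 \pi}{3} - \log{\left(8 \right)} - \frac{\log{\left(4 \right)}}{3} + \frac{77}{9}.
Integral = F(3) - F(2) = - \frac{28 \operatorname{atan}{\left(\frac{3}{2} \right)}}{3} - \log{\left(13 \right)} + \frac{\log{\left(4 \right)}}{3} + \frac{61}{36} + \log{\left(8 \right)} + \frac{15 \log{\left(\frac{13}{2} \right)}}{4} + \frac{7 \pi}{3}.

Antiderivative: F(y) = \frac{12 y^{3} \log{\left(\frac{y^{2}}{2} + 2 \right)} - 8 y^{3} - 9 y^{2} \log{\left(\frac{y^{2}}{2} + 2 \right)} + 9 y^{2} - 36 y \log{\left(\frac{y^{2}}{2} + 2 \right)} + 168 y - 36 \log{\left(y^{2} + 4 \right)} - 336 \operatorname{atan}{\left(\frac{y}{2} \right)}}{36}; value = - \frac{28 \operatorname{atan}{\left(\frac{3}{2} \right)}}{3} - \log{\left(13 \right)} + \frac{\log{\left(4 \right)}}{3} + \frac{61}{36} + \log{\left(8 \right)} + \frac{15 \log{\left(\frac{13}{2} \right)}}{4} + \frac{7 \pi}{3}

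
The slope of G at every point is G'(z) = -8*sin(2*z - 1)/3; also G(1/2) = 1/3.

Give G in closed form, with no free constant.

A first test for any G(z): its z-derivative must equal the given G'(z).
A general antiderivative is 4*cos(2*z - 1)/3 + C.
The condition gives C = 1/3 - (4/3) = -1.
So G(z) = 4*cos(2*z - 1)/3 - 1.
Check: d/dz[4*cos(2*z - 1)/3 - 1] = -8*sin(2*z - 1)/3 = G'(z).

G(z) = 4*cos(2*z - 1)/3 - 1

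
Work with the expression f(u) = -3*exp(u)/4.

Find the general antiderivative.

F(u) = -3*exp(u)/4 + C

An antiderivative F(u) passes only if d/du[F] lands on f(u) exactly.
Check: d/du[-3*exp(u)/4] = -3*exp(u)/4 = f(u).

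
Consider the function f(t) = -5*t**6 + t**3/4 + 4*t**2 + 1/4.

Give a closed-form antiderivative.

An antiderivative is F(t) = -t*(240*t**6 - 21*t**3 - 448*t**2 - 84)/336.

Integrate term by term and add the pieces.
Check: d/dt[-t*(240*t**6 - 21*t**3 - 448*t**2 - 84)/336] = -5*t**6 + t**3/4 + 4*t**2 + 1/4 = f(t).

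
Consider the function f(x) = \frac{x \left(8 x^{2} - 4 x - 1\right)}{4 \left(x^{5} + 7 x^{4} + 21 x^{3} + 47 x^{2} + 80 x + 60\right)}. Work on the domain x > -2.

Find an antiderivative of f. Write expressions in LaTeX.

Factor the denominator (4 \left(x + 2\right)^{2} \left(x + 3\right) \left(x^{2} + 5\right)) and decompose: f = \frac{241 x - 905}{1512 \left(x^{2} + 5\right)} - \frac{249}{56 \left(x + 3\right)} + \frac{463}{108 \left(x + 2\right)} - \frac{13}{6 \left(x + 2\right)^{2}}; each piece integrates to a log, atan, or power term.
Check: d/dx[\frac{463 \log{\left(x + 2 \right)}}{108} - \frac{249 \log{\left(x + 3 \right)}}{56} + \frac{241 \log{\left(x^{2} + 5 \right)}}{3024} - \frac{181 \sqrt{5} \operatorname{atan}{\left(\frac{\sqrt{5} x}{5} \right)}}{1512} + \frac{13}{6 x + 12}] = \frac{8 x^{3} - 4 x^{2} - x}{4 x^{5} + 28 x^{4} + 84 x^{3} + 188 x^{2} + 320 x + 240}, which equals f(x).

An antiderivative is F(x) = \frac{463 \log{\left(x + 2 \right)}}{108} - \frac{249 \log{\left(x + 3 \right)}}{56} + \frac{241 \log{\left(x^{2} + 5 \right)}}{3024} - \frac{181 \sqrt{5} \operatorname{atan}{\left(\frac{\sqrt{5} x}{5} \right)}}{1512} + \frac{13}{6 x + 12}.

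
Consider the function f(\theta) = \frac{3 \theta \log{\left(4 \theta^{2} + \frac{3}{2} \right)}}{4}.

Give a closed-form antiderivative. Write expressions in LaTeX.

Any candidate F(\theta) must reproduce f(\theta) exactly when differentiated.
Check: d/d\theta[\frac{3 \theta^{2} \log{\left(4 \theta^{2} + \frac{3}{2} \right)}}{8} - \frac{3 \theta^{2}}{8} + \frac{9 \log{\left(8 \theta^{2} + 3 \right)}}{64}] = \frac{3 \theta \log{\left(4 \theta^{2} + \frac{3}{2} \right)}}{4} = f(\theta).

An antiderivative is F(\theta) = \frac{3 \theta^{2} \log{\left(4 \theta^{2} + \frac{3}{2} \right)}}{8} - \frac{3 \theta^{2}}{8} + \frac{9 \log{\left(8 \theta^{2} + 3 \right)}}{64}.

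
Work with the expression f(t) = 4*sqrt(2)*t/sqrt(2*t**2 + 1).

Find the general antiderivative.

f matches the chain-rule pattern g'(h)*h' with inner function h(t) = 4*t**2 + 2; substituting u = h(t) collapses the integral.
Check: d/dt[2*sqrt(2)*sqrt(2*t**2 + 1)] = 4*sqrt(2)*t/sqrt(2*t**2 + 1) = f(t).

F(t) = 2*sqrt(2)*sqrt(2*t**2 + 1) + C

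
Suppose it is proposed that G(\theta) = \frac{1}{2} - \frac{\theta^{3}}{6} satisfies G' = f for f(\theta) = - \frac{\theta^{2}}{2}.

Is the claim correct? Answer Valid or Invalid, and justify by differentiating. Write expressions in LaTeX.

d/d\theta[G] = - \frac{\theta^{2}}{2}
This equals f(\theta) exactly, so the claim holds.

Valid: G'(\theta) = f(\theta).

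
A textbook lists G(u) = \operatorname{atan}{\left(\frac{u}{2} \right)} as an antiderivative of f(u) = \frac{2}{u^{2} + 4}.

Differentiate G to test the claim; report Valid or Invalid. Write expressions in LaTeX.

Valid: G'(u) = f(u).

d/du[G] = \frac{2}{u^{2} + 4}
This equals f(u) exactly, so the claim holds.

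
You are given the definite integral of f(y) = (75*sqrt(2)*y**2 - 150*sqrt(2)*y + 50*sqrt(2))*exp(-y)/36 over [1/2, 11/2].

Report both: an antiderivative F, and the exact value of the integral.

Antiderivative: F(y) = -25*sqrt(y**2 + 2/3)*sqrt(2*y**2 + 4/3)*exp(-y)/12; value = -9275*sqrt(2)*exp(-11/2)/144 + 275*sqrt(2)*exp(-1/2)/144

Recover f(y) by differentiating a candidate F(y); any mismatch rules it out.
F(y) = -25*sqrt(y**2 + 2/3)*sqrt(2*y**2 + 4/3)*exp(-y)/12 is an antiderivative of f.
Check: d/dy[-25*sqrt(y**2 + 2/3)*sqrt(2*y**2 + 4/3)*exp(-y)/12] = (75*sqrt(2)*y**2 - 150*sqrt(2)*y + 50*sqrt(2))*exp(-y)/36 = f(y).
F(11/2) = -9275*sqrt(2)*exp(-11/2)/144; F(1/2) = -275*sqrt(2)*exp(-1/2)/144.
Integral = F(11/2) - F(1/2) = -9275*sqrt(2)*exp(-11/2)/144 + 275*sqrt(2)*exp(-1/2)/144.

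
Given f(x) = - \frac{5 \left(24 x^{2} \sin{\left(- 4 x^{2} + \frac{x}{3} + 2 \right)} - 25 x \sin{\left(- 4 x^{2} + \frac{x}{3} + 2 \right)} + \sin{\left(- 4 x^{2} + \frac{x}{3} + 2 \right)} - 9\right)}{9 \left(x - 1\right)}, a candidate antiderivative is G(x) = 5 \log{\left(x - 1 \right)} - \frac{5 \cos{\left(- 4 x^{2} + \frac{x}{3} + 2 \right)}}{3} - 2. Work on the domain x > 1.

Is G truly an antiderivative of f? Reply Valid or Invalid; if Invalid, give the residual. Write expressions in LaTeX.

Valid: G'(x) = f(x).

d/dx[G] = \frac{- 120 x^{2} \sin{\left(- 4 x^{2} + \frac{x}{3} + 2 \right)} + 125 x \sin{\left(- 4 x^{2} + \frac{x}{3} + 2 \right)} - 5 \sin{\left(- 4 x^{2} + \frac{x}{3} + 2 \right)} + 45}{9 x - 9}
This equals f(x) exactly, so the claim holds.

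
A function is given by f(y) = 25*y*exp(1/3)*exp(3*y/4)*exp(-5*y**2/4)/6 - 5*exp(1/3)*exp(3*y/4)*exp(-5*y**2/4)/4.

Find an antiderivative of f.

The substitution u = -5*y**2/4 + 3*y/4 + 1/3 works: f is exactly (dF/du)*(du/dy) for that inner function.
Check: d/dy[-5*exp(1/3)*exp(3*y/4)*exp(-5*y**2/4)/3] = (50*y*exp(1/3)*exp(3*y/4) - 15*exp(1/3)*exp(3*y/4))*exp(-5*y**2/4)/12, which equals f(y).

An antiderivative is F(y) = -5*exp(1/3)*exp(3*y/4)*exp(-5*y**2/4)/3.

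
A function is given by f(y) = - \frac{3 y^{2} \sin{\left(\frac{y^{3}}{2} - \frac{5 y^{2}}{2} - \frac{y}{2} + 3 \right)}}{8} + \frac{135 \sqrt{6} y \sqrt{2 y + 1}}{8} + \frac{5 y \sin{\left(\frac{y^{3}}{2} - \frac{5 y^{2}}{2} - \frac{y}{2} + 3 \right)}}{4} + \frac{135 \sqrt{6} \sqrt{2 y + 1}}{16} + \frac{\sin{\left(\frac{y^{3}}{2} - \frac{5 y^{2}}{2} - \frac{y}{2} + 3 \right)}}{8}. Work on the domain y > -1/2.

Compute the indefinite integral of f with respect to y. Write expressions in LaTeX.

F(y) = \frac{27 \sqrt{6} \left(2 y + 1\right)^{\frac{5}{2}} + 4 \cos{\left(\frac{y^{3}}{2} - \frac{5 y^{2}}{2} - \frac{y}{2} + 3 \right)}}{16} + C

The integrand splits into summands that can be handled one at a time.
Check: d/dy[\frac{27 \sqrt{6} \left(2 y + 1\right)^{\frac{5}{2}} + 4 \cos{\left(\frac{y^{3}}{2} - \frac{5 y^{2}}{2} - \frac{y}{2} + 3 \right)}}{16}] = - \frac{3 y^{2} \sin{\left(\frac{y^{3}}{2} - \frac{5 y^{2}}{2} - \frac{y}{2} + 3 \right)}}{8} + \frac{135 \sqrt{6} y \sqrt{2 y + 1}}{8} + \frac{5 y \sin{\left(\frac{y^{3}}{2} - \frac{5 y^{2}}{2} - \frac{y}{2} + 3 \right)}}{4} + \frac{135 \sqrt{6} \sqrt{2 y + 1}}{16} + \frac{\sin{\left(\frac{y^{3}}{2} - \frac{5 y^{2}}{2} - \frac{y}{2} + 3 \right)}}{8} = f(y).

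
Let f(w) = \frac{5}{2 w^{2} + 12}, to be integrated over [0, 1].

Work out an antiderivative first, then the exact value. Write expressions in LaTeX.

A candidate is checked by its d/dw: the result must match f(w).
F(w) = \frac{5 \sqrt{6} \operatorname{atan}{\left(\frac{\sqrt{6} w}{6} \right)}}{12} is an antiderivative of f.
Check: d/dw[\frac{5 \sqrt{6} \operatorname{atan}{\left(\frac{\sqrt{6} w}{6} \right)}}{12}] = \frac{5}{2 w^{2} + 12} = f(w).
F(1) = \frac{5 \sqrt{6} \operatorname{atan}{\left(\frac{\sqrt{6}}{6} \right)}}{12}; F(0) = 0.
Integral = F(1) - F(0) = \frac{5 \sqrt{6} \operatorname{atan}{\left(\frac{\sqrt{6}}{6} \right)}}{12}.

Antiderivative: F(w) = \frac{5 \sqrt{6} \operatorname{atan}{\left(\frac{\sqrt{6} w}{6} \right)}}{12}; value = \frac{5 \sqrt{6} \operatorname{atan}{\left(\frac{\sqrt{6}}{6} \right)}}{12}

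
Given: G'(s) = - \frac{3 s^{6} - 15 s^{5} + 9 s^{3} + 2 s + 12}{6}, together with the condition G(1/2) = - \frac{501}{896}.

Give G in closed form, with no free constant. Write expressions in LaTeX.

A candidate passes only if d/ds[G] lands on the given G'(s) exactly.
A general antiderivative is - \frac{s^{7}}{14} + \frac{5 s^{6}}{12} - \frac{3 s^{4}}{8} - \frac{s^{2}}{6} - 2 s + C.
The condition gives C = - \frac{501}{896} - (- \frac{949}{896}) = \frac{1}{2}.
So G(s) = - \frac{s^{7}}{14} + \frac{5 s^{6}}{12} - \frac{3 s^{4}}{8} - \frac{s^{2}}{6} - 2 s + \frac{1}{2}.
Check: d/ds[- \frac{s^{7}}{14} + \frac{5 s^{6}}{12} - \frac{3 s^{4}}{8} - \frac{s^{2}}{6} - 2 s + \frac{1}{2}] = - \frac{s^{6}}{2} + \frac{5 s^{5}}{2} - \frac{3 s^{3}}{2} - \frac{s}{3} - 2, which equals G'(s).

G(s) = - \frac{s^{7}}{14} + \frac{5 s^{6}}{12} - \frac{3 s^{4}}{8} - \frac{s^{2}}{6} - 2 s + \frac{1}{2}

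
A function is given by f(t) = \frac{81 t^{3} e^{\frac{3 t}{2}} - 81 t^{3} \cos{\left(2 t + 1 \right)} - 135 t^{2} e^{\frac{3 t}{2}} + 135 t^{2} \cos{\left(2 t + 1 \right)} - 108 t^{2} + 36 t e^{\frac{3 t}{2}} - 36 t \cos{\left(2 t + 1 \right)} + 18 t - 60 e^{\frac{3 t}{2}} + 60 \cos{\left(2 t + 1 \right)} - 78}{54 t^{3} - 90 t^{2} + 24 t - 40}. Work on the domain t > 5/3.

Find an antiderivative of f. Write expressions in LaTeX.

A candidate is checked by its d/dt: the result must match f(t).
Check: d/dt[e^{\frac{3 t}{2}} - 2 \log{\left(\frac{3 t}{2} - \frac{5}{2} \right)} - \frac{3 \sin{\left(2 t + 1 \right)}}{4} + \frac{\operatorname{atan}{\left(\frac{3 t}{2} \right)}}{2}] = \frac{81 t^{3} e^{\frac{3 t}{2}} - 81 t^{3} \cos{\left(2 t + 1 \right)} - 135 t^{2} e^{\frac{3 t}{2}} + 135 t^{2} \cos{\left(2 t + 1 \right)} - 108 t^{2} + 36 t e^{\frac{3 t}{2}} - 36 t \cos{\left(2 t + 1 \right)} + 18 t - 60 e^{\frac{3 t}{2}} + 60 \cos{\left(2 t + 1 \right)} - 78}{54 t^{3} - 90 t^{2} + 24 t - 40} = f(t).

An antiderivative is F(t) = e^{\frac{3 t}{2}} - 2 \log{\left(\frac{3 t}{2} - \frac{5}{2} \right)} - \frac{3 \sin{\left(2 t + 1 \right)}}{4} + \frac{\operatorname{atan}{\left(\frac{3 t}{2} \right)}}{2}.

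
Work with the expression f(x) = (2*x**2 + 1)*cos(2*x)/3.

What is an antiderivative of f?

An antiderivative is F(x) = x**2*sin(2*x)/3 + x*cos(2*x)/3.

Whatever form F(x) takes, F'(x) = f(x) is non-negotiable.
Check: d/dx[x**2*sin(2*x)/3 + x*cos(2*x)/3] = 2*x**2*cos(2*x)/3 + cos(2*x)/3, which equals f(x).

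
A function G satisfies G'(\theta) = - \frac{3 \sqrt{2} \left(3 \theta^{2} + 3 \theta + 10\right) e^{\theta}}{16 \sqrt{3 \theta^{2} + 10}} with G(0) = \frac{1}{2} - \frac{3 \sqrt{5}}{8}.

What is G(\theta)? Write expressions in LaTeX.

G(\theta) = - \frac{3 \sqrt{\frac{3 \theta^{2}}{2} + 5} e^{\theta}}{8} + \frac{1}{2}

Recognize the product-rule pattern: G'(\theta) = u'v + uv' with u = - \frac{3 \sqrt{\frac{3 \theta^{2}}{2} + 5}}{8}, v = e^{\theta}, so integration by parts undoes it.
A general antiderivative is - \frac{3 \sqrt{\frac{3 \theta^{2}}{2} + 5} e^{\theta}}{8} + C.
The condition gives C = \frac{1}{2} - \frac{3 \sqrt{5}}{8} - (- \frac{3 \sqrt{5}}{8}) = \frac{1}{2}.
So G(\theta) = - \frac{3 \sqrt{\frac{3 \theta^{2}}{2} + 5} e^{\theta}}{8} + \frac{1}{2}.
Check: d/d\theta[- \frac{3 \sqrt{\frac{3 \theta^{2}}{2} + 5} e^{\theta}}{8} + \frac{1}{2}] = \frac{\sqrt{2} \left(- 9 \theta^{2} e^{\theta} - 9 \theta e^{\theta} - 30 e^{\theta}\right)}{16 \sqrt{3 \theta^{2} + 10}}, which equals G'(\theta).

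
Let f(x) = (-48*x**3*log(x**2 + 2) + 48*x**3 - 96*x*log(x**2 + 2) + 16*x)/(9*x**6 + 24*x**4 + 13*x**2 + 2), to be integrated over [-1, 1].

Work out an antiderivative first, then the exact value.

f has the shape u'v + uv' for u = 4/(3*x**2/2 + 1/2) and v = log(x**2 + 2) — it is the derivative of the product u*v.
F(x) = 8*log(x**2 + 2)/(3*x**2 + 1) is an antiderivative of f.
Check: d/dx[8*log(x**2 + 2)/(3*x**2 + 1)] = (-48*x**3*log(x**2 + 2) + 48*x**3 - 96*x*log(x**2 + 2) + 16*x)/(9*x**6 + 24*x**4 + 13*x**2 + 2) = f(x).
F(1) = 2*log(3); F(-1) = 2*log(3).
Integral = F(1) - F(-1) = 0.

Antiderivative: F(x) = 8*log(x**2 + 2)/(3*x**2 + 1); value = 0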